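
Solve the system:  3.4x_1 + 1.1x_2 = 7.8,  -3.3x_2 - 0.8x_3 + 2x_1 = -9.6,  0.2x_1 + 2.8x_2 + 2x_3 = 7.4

x_1 = 1, x_2 = 4, x_3 = -2

Row-reduce the augmented matrix:
R1 ← R1 / (17/5).
R2 ← R2 − 2·R1.
R3 ← R3 − 1/5·R1.
R2 ← R2 / (-671/170).
R1 ← R1 − 11/34·R2.
R3 ← R3 − 93/34·R2.
R3 ← R3 / (970/671).
R1 ← R1 + 4/61·R3.
R2 ← R2 − 136/671·R3.
Reading off the reduced rows gives x_1 = 1, x_2 = 4, x_3 = -2.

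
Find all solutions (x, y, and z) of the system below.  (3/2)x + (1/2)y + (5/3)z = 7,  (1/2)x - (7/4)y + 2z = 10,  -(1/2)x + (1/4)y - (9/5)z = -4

x = 6, y = -4, z = 0

Row-reduce the augmented matrix:
R1 ← R1 / (3/2).
R2 ← R2 − 1/2·R1.
R3 ← R3 + 1/2·R1.
R2 ← R2 / (-23/12).
R1 ← R1 − 1/3·R2.
R3 ← R3 − 5/12·R2.
R3 ← R3 / (-107/115).
R1 ← R1 − 94/69·R3.
R2 ← R2 + 52/69·R3.
Reading off the reduced rows gives x = 6, y = -4, z = 0.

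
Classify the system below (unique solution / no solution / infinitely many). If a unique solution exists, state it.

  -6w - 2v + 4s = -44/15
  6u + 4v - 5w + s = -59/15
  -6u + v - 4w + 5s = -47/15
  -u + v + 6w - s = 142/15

Row-reduce the augmented matrix:
Swap R1 and R2.
R1 ← R1 / (6).
R3 ← R3 + 6·R1.
R4 ← R4 + 1·R1.
R2 ← R2 / (-2).
R1 ← R1 − 2/3·R2.
R3 ← R3 − 5·R2.
R4 ← R4 − 5/3·R2.
R3 ← R3 / (-24).
R1 ← R1 + 17/6·R3.
R2 ← R2 − 3·R3.
R4 ← R4 − 1/6·R3.
R4 ← R4 / (47/18).
R1 ← R1 + 7/18·R4.
R3 ← R3 + 2/3·R4.
Reading off the reduced rows gives u = 1, v = -1/3, w = 11/5, s = 12/5.

u = 1, v = -1/3, w = 11/5, s = 12/5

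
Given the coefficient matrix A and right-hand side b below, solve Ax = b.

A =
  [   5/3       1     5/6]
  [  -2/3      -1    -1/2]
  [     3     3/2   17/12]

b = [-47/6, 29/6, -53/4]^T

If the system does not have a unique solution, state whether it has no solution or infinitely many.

Row-reduce:
R1 ← R1 / (5/3).
R2 ← R2 + 2/3·R1.
R3 ← R3 − 3·R1.
R2 ← R2 / (-3/5).
R1 ← R1 − 3/5·R2.
R3 ← R3 + 3/10·R2.
Rank is 2 with 3 unknowns, leaving x_3 free.

infinitely many solutions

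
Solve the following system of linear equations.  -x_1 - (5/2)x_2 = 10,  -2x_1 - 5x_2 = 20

Row-reduce:
R1 ← R1 / (-1).
R2 ← R2 + 2·R1.
Rank is 1 with 2 unknowns, leaving x_2 free.

infinitely many solutions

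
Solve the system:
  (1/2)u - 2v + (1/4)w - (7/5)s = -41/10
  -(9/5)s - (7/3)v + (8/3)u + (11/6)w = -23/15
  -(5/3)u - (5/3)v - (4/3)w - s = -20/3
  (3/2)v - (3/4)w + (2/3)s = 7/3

Row-reduce:
R1 ← R1 / (1/2).
R2 ← R2 − 8/3·R1.
R3 ← R3 + 5/3·R1.
R2 ← R2 / (25/3).
R1 ← R1 + 4·R2.
R3 ← R3 + 25/3·R2.
R4 ← R4 − 3/2·R2.
Swap R3 and R4.
R3 ← R3 / (-21/25).
R1 ← R1 − 37/50·R3.
R2 ← R2 − 3/50·R3.
Rank is 3 with 4 unknowns, leaving s free.

infinitely many solutions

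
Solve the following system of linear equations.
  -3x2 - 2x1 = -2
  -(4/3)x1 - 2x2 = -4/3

infinitely many solutions

Row-reduce:
R1 ← R1 / (-2).
R2 ← R2 + 4/3·R1.
Rank is 1 with 2 unknowns, leaving x2 free.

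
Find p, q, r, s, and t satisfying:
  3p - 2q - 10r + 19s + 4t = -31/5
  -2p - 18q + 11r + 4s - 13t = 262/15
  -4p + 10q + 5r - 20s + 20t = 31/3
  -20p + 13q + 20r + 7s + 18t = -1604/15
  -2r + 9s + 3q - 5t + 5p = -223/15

Row-reduce the augmented matrix:
R1 ← R1 / (3).
R2 ← R2 + 2·R1.
R3 ← R3 + 4·R1.
R4 ← R4 + 20·R1.
R5 ← R5 − 5·R1.
R2 ← R2 / (-58/3).
R1 ← R1 + 2/3·R2.
R3 ← R3 − 22/3·R2.
R4 ← R4 + 1/3·R2.
R5 ← R5 − 19/3·R2.
R3 ← R3 / (-194/29).
R1 ← R1 + 101/29·R3.
R2 ← R2 + 13/58·R3.
R4 ← R4 + 2711/58·R3.
R5 ← R5 − 933/58·R3.
R4 ← R4 / (10077/194).
R1 ← R1 + 30/97·R4.
R2 ← R2 + 243/194·R4.
R3 ← R3 + 169/97·R4.
R5 ← R5 − 2099/194·R4.
R5 ← R5 / (391425/6718).
R1 ← R1 + 67735/6718·R5.
R2 ← R2 + 18203/6718·R5.
R3 ← R3 + 22557/3359·R5.
R4 ← R4 + 13551/6718·R5.
Reading off the reduced rows gives p = 8/3, q = -3, r = -1, s = -9/5, t = 1.

p = 8/3, q = -3, r = -1, s = -9/5, t = 1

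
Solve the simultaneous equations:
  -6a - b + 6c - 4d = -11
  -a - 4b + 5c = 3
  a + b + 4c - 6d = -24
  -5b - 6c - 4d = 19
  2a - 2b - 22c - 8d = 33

no solution

Row-reduce:
R1 ← R1 / (-6).
R2 ← R2 + 1·R1.
R3 ← R3 − 1·R1.
R5 ← R5 − 2·R1.
R2 ← R2 / (-23/6).
R1 ← R1 − 1/6·R2.
R3 ← R3 − 5/6·R2.
R4 ← R4 + 5·R2.
R5 ← R5 + 7/3·R2.
R3 ← R3 / (135/23).
R1 ← R1 + 19/23·R3.
R2 ← R2 + 24/23·R3.
R4 ← R4 + 258/23·R3.
R5 ← R5 + 516/23·R3.
R4 ← R4 / (-52/3).
R1 ← R1 + 2/9·R4.
R2 ← R2 + 4/3·R4.
R3 ← R3 + 10/9·R4.
R5 ← R5 + 104/3·R4.
Row 5 reduces to 0 = 1, a contradiction. The system is inconsistent.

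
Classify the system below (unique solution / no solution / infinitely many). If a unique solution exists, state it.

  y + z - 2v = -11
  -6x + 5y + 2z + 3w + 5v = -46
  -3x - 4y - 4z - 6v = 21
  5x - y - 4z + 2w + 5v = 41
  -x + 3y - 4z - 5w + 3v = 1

x = 3, y = -5, z = -4, w = 0, v = 1

Row-reduce the augmented matrix:
Swap R1 and R2.
R1 ← R1 / (-6).
R3 ← R3 + 3·R1.
R4 ← R4 − 5·R1.
R5 ← R5 + 1·R1.
R1 ← R1 + 5/6·R2.
R3 ← R3 + 13/2·R2.
R4 ← R4 − 19/6·R2.
R5 ← R5 − 13/6·R2.
R3 ← R3 / (3/2).
R1 ← R1 − 1/2·R3.
R2 ← R2 − 1·R3.
R4 ← R4 + 11/2·R3.
R5 ← R5 + 13/2·R3.
R4 ← R4 / (-1).
R2 ← R2 − 1·R4.
R3 ← R3 + 1·R4.
R5 ← R5 + 12·R4.
R5 ← R5 / (2020/3).
R1 ← R1 − 14/3·R5.
R2 ← R2 + 51·R5.
R3 ← R3 − 49·R5.
R4 ← R4 − 190/3·R5.
Reading off the reduced rows gives x = 3, y = -5, z = -4, w = 0, v = 1.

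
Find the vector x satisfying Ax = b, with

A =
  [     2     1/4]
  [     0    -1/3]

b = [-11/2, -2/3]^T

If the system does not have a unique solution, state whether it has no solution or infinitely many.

x_1 = -3, x_2 = 2

Row-reduce the augmented matrix:
R1 ← R1 / (2).
R2 ← R2 / (-1/3).
R1 ← R1 − 1/8·R2.
Reading off the reduced rows gives x_1 = -3, x_2 = 2.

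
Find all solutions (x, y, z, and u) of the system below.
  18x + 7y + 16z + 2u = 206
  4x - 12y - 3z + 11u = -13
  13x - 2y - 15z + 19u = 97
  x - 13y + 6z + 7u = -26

Row-reduce the augmented matrix:
R1 ← R1 / (18).
R2 ← R2 − 4·R1.
R3 ← R3 − 13·R1.
R4 ← R4 − 1·R1.
R2 ← R2 / (-122/9).
R1 ← R1 − 7/18·R2.
R3 ← R3 + 127/18·R2.
R4 ← R4 + 241/18·R2.
R3 ← R3 / (-5647/244).
R1 ← R1 − 171/244·R3.
R2 ← R2 − 59/122·R3.
R4 ← R4 − 2827/244·R3.
R4 ← R4 / (14125/5647).
R1 ← R1 − 4400/5647·R4.
R2 ← R2 + 2974/5647·R4.
R3 ← R3 + 2943/5647·R4.
Reading off the reduced rows gives x = 6, y = 6, z = 3, u = 4.

x = 6, y = 6, z = 3, u = 4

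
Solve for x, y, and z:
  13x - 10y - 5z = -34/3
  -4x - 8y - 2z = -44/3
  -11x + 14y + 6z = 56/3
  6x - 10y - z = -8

x = 2/3, y = 1, z = 2

Row-reduce the augmented matrix:
R1 ← R1 / (13).
R2 ← R2 + 4·R1.
R3 ← R3 + 11·R1.
R4 ← R4 − 6·R1.
R2 ← R2 / (-144/13).
R1 ← R1 + 10/13·R2.
R3 ← R3 − 72/13·R2.
R4 ← R4 + 70/13·R2.
Swap R3 and R4.
R3 ← R3 / (109/36).
R1 ← R1 + 5/36·R3.
R2 ← R2 − 23/72·R3.
R4 reduces to 0 = 0, so the extra equation is consistent.
Reading off the reduced rows gives x = 2/3, y = 1, z = 2.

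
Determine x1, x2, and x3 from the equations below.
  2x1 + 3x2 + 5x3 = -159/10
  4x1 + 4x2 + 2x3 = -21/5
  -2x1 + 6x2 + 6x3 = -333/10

x1 = 9/4, x2 = -9/5, x3 = -3

Row-reduce the augmented matrix:
R1 ← R1 / (2).
R2 ← R2 − 4·R1.
R3 ← R3 + 2·R1.
R2 ← R2 / (-2).
R1 ← R1 − 3/2·R2.
R3 ← R3 − 9·R2.
R3 ← R3 / (-25).
R1 ← R1 + 7/2·R3.
R2 ← R2 − 4·R3.
Reading off the reduced rows gives x1 = 9/4, x2 = -9/5, x3 = -3.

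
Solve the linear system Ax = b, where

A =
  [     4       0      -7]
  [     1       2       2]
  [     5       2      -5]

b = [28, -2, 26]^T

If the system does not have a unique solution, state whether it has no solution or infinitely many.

Row-reduce:
R1 ← R1 / (4).
R2 ← R2 − 1·R1.
R3 ← R3 − 5·R1.
R2 ← R2 / (2).
R3 ← R3 − 2·R2.
Rank is 2 with 3 unknowns, leaving x_3 free.

infinitely many solutions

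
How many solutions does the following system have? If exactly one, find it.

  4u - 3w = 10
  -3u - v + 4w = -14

Row-reduce:
R1 ← R1 / (4).
R2 ← R2 + 3·R1.
R2 ← R2 / (-1).
Rank is 2 with 3 unknowns, leaving w free.

infinitely many solutions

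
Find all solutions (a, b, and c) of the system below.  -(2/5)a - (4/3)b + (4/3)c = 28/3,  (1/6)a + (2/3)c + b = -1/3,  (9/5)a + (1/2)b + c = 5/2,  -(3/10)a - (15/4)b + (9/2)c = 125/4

Row-reduce:
R1 ← R1 / (-2/5).
R2 ← R2 − 1/6·R1.
R3 ← R3 − 9/5·R1.
R4 ← R4 + 3/10·R1.
R2 ← R2 / (4/9).
R1 ← R1 − 10/3·R2.
R3 ← R3 + 11/2·R2.
R4 ← R4 + 11/4·R2.
R3 ← R3 / (177/8).
R1 ← R1 + 25/2·R3.
R2 ← R2 − 11/4·R3.
R4 ← R4 − 177/16·R3.
Row 4 reduces to 0 = 2, a contradiction. The system is inconsistent.

no solution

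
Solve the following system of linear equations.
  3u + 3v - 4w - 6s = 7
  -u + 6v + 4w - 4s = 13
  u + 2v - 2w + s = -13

infinitely many solutions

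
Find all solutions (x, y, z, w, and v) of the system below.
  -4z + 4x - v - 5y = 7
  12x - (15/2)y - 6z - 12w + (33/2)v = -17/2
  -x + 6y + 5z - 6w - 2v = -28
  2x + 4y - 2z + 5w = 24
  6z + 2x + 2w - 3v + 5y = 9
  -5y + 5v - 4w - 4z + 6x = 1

no solution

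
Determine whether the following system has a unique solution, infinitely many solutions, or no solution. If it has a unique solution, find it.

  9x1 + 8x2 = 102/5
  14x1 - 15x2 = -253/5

Row-reduce the augmented matrix:
R1 ← R1 / (9).
R2 ← R2 − 14·R1.
R2 ← R2 / (-247/9).
R1 ← R1 − 8/9·R2.
Reading off the reduced rows gives x1 = -2/5, x2 = 3.

x1 = -2/5, x2 = 3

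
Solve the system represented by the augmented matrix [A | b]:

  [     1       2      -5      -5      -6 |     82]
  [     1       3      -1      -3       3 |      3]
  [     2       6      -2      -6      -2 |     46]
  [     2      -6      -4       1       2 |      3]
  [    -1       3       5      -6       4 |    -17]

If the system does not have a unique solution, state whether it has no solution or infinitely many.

x_1 = -3, x_2 = 0, x_3 = -6, x_4 = -5, x_5 = -5

Row-reduce the augmented matrix:
R2 ← R2 − 1·R1.
R3 ← R3 − 2·R1.
R4 ← R4 − 2·R1.
R5 ← R5 + 1·R1.
R1 ← R1 − 2·R2.
R3 ← R3 − 2·R2.
R4 ← R4 + 10·R2.
R5 ← R5 − 5·R2.
Swap R3 and R4.
R3 ← R3 / (46).
R1 ← R1 + 13·R3.
R2 ← R2 − 4·R3.
R5 ← R5 + 20·R3.
Swap R4 and R5.
R4 ← R4 / (-173/23).
R1 ← R1 + 11/46·R4.
R2 ← R2 + 16/23·R4.
R3 ← R3 − 31/46·R4.
R5 ← R5 / (-8).
R1 ← R1 − 1885/346·R5.
R2 ← R2 − 21/173·R5.
R3 ← R3 − 727/346·R5.
R4 ← R4 − 41/173·R5.
Reading off the reduced rows gives x_1 = -3, x_2 = 0, x_3 = -6, x_4 = -5, x_5 = -5.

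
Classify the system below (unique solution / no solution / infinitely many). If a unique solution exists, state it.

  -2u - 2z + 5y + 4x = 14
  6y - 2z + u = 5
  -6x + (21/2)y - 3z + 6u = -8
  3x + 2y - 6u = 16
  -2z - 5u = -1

Row-reduce:
R1 ← R1 / (4).
R3 ← R3 + 6·R1.
R4 ← R4 − 3·R1.
R2 ← R2 / (6).
R1 ← R1 − 5/4·R2.
R3 ← R3 − 18·R2.
R4 ← R4 + 7/4·R2.
Swap R3 and R4.
R3 ← R3 / (11/12).
R1 ← R1 + 1/12·R3.
R2 ← R2 + 1/3·R3.
R5 ← R5 + 2·R3.
Swap R4 and R5.
R4 ← R4 / (-156/11).
R1 ← R1 + 12/11·R4.
R2 ← R2 + 15/11·R4.
R3 ← R3 + 101/22·R4.
Row 5 reduces to 0 = -2, a contradiction. The system is inconsistent.

no solution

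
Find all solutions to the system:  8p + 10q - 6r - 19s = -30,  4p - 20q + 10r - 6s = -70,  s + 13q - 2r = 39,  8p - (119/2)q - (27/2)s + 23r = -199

Row-reduce:
R1 ← R1 / (8).
R2 ← R2 − 4·R1.
R4 ← R4 − 8·R1.
R2 ← R2 / (-25).
R1 ← R1 − 5/4·R2.
R3 ← R3 − 13·R2.
R4 ← R4 + 139/2·R2.
R3 ← R3 / (119/25).
R1 ← R1 + 1/10·R3.
R2 ← R2 + 13/25·R3.
R4 ← R4 + 357/50·R3.
Row 4 reduces to 0 = -1/2, a contradiction. The system is inconsistent.

no solution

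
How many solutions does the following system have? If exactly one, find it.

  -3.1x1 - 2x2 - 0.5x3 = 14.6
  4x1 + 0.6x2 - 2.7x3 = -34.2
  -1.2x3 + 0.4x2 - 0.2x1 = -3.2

x1 = -6, x2 = 1, x3 = 4

Row-reduce the augmented matrix:
R1 ← R1 / (-31/10).
R2 ← R2 − 4·R1.
R3 ← R3 + 1/5·R1.
R2 ← R2 / (-307/155).
R1 ← R1 − 20/31·R2.
R3 ← R3 − 82/155·R2.
R3 ← R3 / (-3164/1535).
R1 ← R1 + 285/307·R3.
R2 ← R2 − 1037/614·R3.
Reading off the reduced rows gives x1 = -6, x2 = 1, x3 = 4.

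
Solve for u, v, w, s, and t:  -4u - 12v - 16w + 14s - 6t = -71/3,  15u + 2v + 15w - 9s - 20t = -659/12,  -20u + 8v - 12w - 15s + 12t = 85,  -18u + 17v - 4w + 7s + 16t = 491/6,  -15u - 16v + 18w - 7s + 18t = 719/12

u = -11/4, v = 1, w = 1/3, s = -2/3, t = 4/3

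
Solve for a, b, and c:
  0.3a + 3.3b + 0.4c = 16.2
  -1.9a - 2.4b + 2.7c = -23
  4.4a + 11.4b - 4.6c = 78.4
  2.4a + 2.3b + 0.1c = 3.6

a = -4, b = 6, c = -6

Row-reduce the augmented matrix:
R1 ← R1 / (3/10).
R2 ← R2 + 19/10·R1.
R3 ← R3 − 22/5·R1.
R4 ← R4 − 12/5·R1.
R2 ← R2 / (37/2).
R1 ← R1 − 11·R2.
R3 ← R3 + 37·R2.
R4 ← R4 + 241/10·R2.
Swap R3 and R4.
R3 ← R3 / (10316/2775).
R1 ← R1 + 329/185·R3.
R2 ← R2 − 157/555·R3.
R4 reduces to 0 = 0, so the extra equation is consistent.
Reading off the reduced rows gives a = -4, b = 6, c = -6.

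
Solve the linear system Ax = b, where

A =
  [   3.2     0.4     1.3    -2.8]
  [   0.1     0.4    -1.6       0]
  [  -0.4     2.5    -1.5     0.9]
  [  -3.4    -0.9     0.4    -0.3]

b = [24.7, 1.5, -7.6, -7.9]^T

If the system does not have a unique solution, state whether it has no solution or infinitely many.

x_1 = 3, x_2 = -1, x_3 = -1, x_4 = -6

Row-reduce the augmented matrix:
R1 ← R1 / (16/5).
R2 ← R2 − 1/10·R1.
R3 ← R3 + 2/5·R1.
R4 ← R4 + 17/5·R1.
R2 ← R2 / (31/80).
R1 ← R1 − 1/8·R2.
R3 ← R3 − 51/20·R2.
R4 ← R4 + 19/40·R2.
R3 ← R3 / (11729/1240).
R1 ← R1 − 29/31·R3.
R2 ← R2 + 525/124·R3.
R4 ← R4 + 57/248·R3.
R4 ← R4 / (-185809/58645).
R1 ← R1 + 10564/11729·R4.
R2 ← R2 − 2513/11729·R4.
R3 ← R3 + 32/11729·R4.
Reading off the reduced rows gives x_1 = 3, x_2 = -1, x_3 = -1, x_4 = -6.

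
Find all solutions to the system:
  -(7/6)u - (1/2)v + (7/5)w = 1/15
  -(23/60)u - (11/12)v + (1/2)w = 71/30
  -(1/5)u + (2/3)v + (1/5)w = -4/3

Row-reduce:
R1 ← R1 / (-7/6).
R2 ← R2 + 23/60·R1.
R3 ← R3 + 1/5·R1.
R2 ← R2 / (-79/105).
R1 ← R1 − 3/7·R2.
R3 ← R3 − 79/105·R2.
Row 3 reduces to 0 = 1, a contradiction. The system is inconsistent.

no solution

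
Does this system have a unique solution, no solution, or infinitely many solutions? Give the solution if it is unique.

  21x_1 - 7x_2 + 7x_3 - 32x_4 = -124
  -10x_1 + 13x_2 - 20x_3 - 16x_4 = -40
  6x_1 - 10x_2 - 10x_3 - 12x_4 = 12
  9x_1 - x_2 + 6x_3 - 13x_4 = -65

Row-reduce:
R1 ← R1 / (21).
R2 ← R2 + 10·R1.
R3 ← R3 − 6·R1.
R4 ← R4 − 9·R1.
R2 ← R2 / (29/3).
R1 ← R1 + 1/3·R2.
R3 ← R3 + 8·R2.
R4 ← R4 − 2·R2.
R3 ← R3 / (-748/29).
R1 ← R1 + 7/29·R3.
R2 ← R2 + 50/29·R3.
R4 ← R4 − 187/29·R3.
Rank is 3 with 4 unknowns, leaving x_4 free.

infinitely many solutions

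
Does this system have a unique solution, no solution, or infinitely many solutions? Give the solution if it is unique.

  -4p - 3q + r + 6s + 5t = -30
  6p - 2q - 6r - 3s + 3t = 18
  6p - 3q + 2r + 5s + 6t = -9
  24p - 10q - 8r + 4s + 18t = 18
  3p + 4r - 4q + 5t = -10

infinitely many solutions

Row-reduce:
R1 ← R1 / (-4).
R2 ← R2 − 6·R1.
R3 ← R3 − 6·R1.
R4 ← R4 − 24·R1.
R5 ← R5 − 3·R1.
R2 ← R2 / (-13/2).
R1 ← R1 − 3/4·R2.
R3 ← R3 + 15/2·R2.
R4 ← R4 + 28·R2.
R5 ← R5 + 25/4·R2.
R3 ← R3 / (113/13).
R1 ← R1 + 10/13·R3.
R2 ← R2 − 9/13·R3.
R4 ← R4 − 226/13·R3.
R5 ← R5 − 118/13·R3.
Swap R4 and R5.
R4 ← R4 / (-1957/226).
R1 ← R1 + 41/226·R4.
R2 ← R2 + 168/113·R4.
R3 ← R3 − 92/113·R4.
Rank is 4 with 5 unknowns, leaving t free.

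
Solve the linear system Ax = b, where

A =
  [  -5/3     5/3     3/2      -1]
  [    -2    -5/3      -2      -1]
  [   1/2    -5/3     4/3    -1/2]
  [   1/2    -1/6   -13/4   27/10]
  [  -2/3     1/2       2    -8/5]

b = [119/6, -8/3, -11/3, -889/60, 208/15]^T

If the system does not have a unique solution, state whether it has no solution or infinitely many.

no solution

Row-reduce:
R1 ← R1 / (-5/3).
R2 ← R2 + 2·R1.
R3 ← R3 − 1/2·R1.
R4 ← R4 − 1/2·R1.
R5 ← R5 + 2/3·R1.
R2 ← R2 / (-11/3).
R1 ← R1 + 1·R2.
R3 ← R3 + 7/6·R2.
R4 ← R4 − 1/3·R2.
R5 ← R5 + 1/6·R2.
R3 ← R3 / (395/132).
R1 ← R1 − 3/22·R3.
R2 ← R2 − 57/55·R3.
R4 ← R4 + 173/55·R3.
R5 ← R5 − 173/110·R3.
R4 ← R4 / (2983/1975).
R1 ← R1 − 231/395·R4.
R2 ← R2 − 483/1975·R4.
R3 ← R3 + 114/395·R4.
R5 ← R5 + 2983/3950·R4.
Row 5 reduces to 0 = 3/2, a contradiction. The system is inconsistent.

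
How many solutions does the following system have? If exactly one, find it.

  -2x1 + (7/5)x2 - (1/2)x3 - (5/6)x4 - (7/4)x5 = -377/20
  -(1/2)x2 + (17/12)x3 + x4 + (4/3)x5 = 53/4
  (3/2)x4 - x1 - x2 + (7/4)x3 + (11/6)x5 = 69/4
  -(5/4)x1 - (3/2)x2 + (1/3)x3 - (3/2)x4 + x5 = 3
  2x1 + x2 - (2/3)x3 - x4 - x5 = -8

infinitely many solutions

Row-reduce:
R1 ← R1 / (-2).
R3 ← R3 + 1·R1.
R4 ← R4 + 5/4·R1.
R5 ← R5 − 2·R1.
R2 ← R2 / (-1/2).
R1 ← R1 + 7/10·R2.
R3 ← R3 + 17/10·R2.
R4 ← R4 + 19/8·R2.
R5 ← R5 − 12/5·R2.
R3 ← R3 / (-169/60).
R1 ← R1 + 26/15·R3.
R2 ← R2 + 17/6·R3.
R4 ← R4 + 73/12·R3.
R5 ← R5 − 169/30·R3.
R4 ← R4 / (-6829/2704).
R1 ← R1 + 11/156·R4.
R2 ← R2 + 515/1014·R4.
R3 ← R3 − 89/169·R4.
Rank is 4 with 5 unknowns, leaving x5 free.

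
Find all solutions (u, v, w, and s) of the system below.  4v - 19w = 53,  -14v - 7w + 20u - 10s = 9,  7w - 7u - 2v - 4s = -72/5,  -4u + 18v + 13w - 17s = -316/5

Row-reduce the augmented matrix:
Swap R1 and R2.
R1 ← R1 / (20).
R3 ← R3 + 7·R1.
R4 ← R4 + 4·R1.
R2 ← R2 / (4).
R1 ← R1 + 7/10·R2.
R3 ← R3 + 69/10·R2.
R4 ← R4 − 76/5·R2.
R3 ← R3 / (-1129/40).
R1 ← R1 + 147/40·R3.
R2 ← R2 + 19/4·R3.
R4 ← R4 − 419/5·R3.
R4 ← R4 / (-46591/1129).
R1 ← R1 − 538/1129·R4.
R2 ← R2 − 1425/1129·R4.
R3 ← R3 − 300/1129·R4.
Reading off the reduced rows gives u = -1, v = -1, w = -3, s = 3/5.

u = -1, v = -1, w = -3, s = 3/5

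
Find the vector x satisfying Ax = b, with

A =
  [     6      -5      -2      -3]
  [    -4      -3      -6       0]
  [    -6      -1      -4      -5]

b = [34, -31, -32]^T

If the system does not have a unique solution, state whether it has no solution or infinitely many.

Row-reduce:
R1 ← R1 / (6).
R2 ← R2 + 4·R1.
R3 ← R3 + 6·R1.
R2 ← R2 / (-19/3).
R1 ← R1 + 5/6·R2.
R3 ← R3 + 6·R2.
R3 ← R3 / (18/19).
R1 ← R1 − 12/19·R3.
R2 ← R2 − 22/19·R3.
Rank is 3 with 4 unknowns, leaving x_4 free.

infinitely many solutions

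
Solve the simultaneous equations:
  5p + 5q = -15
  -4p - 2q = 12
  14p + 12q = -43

Row-reduce:
R1 ← R1 / (5).
R2 ← R2 + 4·R1.
R3 ← R3 − 14·R1.
R2 ← R2 / (2).
R1 ← R1 − 1·R2.
R3 ← R3 + 2·R2.
Row 3 reduces to 0 = -1, a contradiction. The system is inconsistent.

no solution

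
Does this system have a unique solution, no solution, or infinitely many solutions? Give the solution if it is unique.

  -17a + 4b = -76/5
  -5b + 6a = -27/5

Row-reduce the augmented matrix:
R1 ← R1 / (-17).
R2 ← R2 − 6·R1.
R2 ← R2 / (-61/17).
R1 ← R1 + 4/17·R2.
Reading off the reduced rows gives a = 8/5, b = 3.

a = 8/5, b = 3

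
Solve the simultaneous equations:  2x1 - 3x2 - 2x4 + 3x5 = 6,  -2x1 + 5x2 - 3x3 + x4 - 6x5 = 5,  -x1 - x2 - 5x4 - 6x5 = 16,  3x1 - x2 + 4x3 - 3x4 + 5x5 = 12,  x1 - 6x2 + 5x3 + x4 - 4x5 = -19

x1 = 2, x2 = 2, x3 = -1, x4 = -4, x5 = 0

Row-reduce the augmented matrix:
R1 ← R1 / (2).
R2 ← R2 + 2·R1.
R3 ← R3 + 1·R1.
R4 ← R4 − 3·R1.
R5 ← R5 − 1·R1.
R2 ← R2 / (2).
R1 ← R1 + 3/2·R2.
R3 ← R3 + 5/2·R2.
R4 ← R4 − 7/2·R2.
R5 ← R5 + 9/2·R2.
R3 ← R3 / (-15/4).
R1 ← R1 + 9/4·R3.
R2 ← R2 + 3/2·R3.
R4 ← R4 − 37/4·R3.
R5 ← R5 + 7/4·R3.
R4 ← R4 / (-242/15).
R1 ← R1 − 13/5·R4.
R2 ← R2 − 12/5·R4.
R3 ← R3 − 29/15·R4.
R5 ← R5 − 47/15·R4.
R5 ← R5 / (-2719/242).
R1 ← R1 − 447/242·R5.
R2 ← R2 + 45/121·R5.
R3 ← R3 − 109/242·R5.
R4 ← R4 − 219/242·R5.
Reading off the reduced rows gives x1 = 2, x2 = 2, x3 = -1, x4 = -4, x5 = 0.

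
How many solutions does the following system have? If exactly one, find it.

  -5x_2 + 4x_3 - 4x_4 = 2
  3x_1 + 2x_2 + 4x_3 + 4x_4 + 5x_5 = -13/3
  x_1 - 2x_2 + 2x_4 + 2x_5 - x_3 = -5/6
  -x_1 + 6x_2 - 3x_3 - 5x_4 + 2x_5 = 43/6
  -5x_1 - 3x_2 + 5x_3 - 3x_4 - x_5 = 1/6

x_1 = 0, x_2 = 0, x_3 = -1/2, x_4 = -1, x_5 = 1/3

Row-reduce the augmented matrix:
Swap R1 and R2.
R1 ← R1 / (3).
R3 ← R3 − 1·R1.
R4 ← R4 + 1·R1.
R5 ← R5 + 5·R1.
R2 ← R2 / (-5).
R1 ← R1 − 2/3·R2.
R3 ← R3 + 8/3·R2.
R4 ← R4 − 20/3·R2.
R5 ← R5 − 1/3·R2.
R3 ← R3 / (-67/15).
R1 ← R1 − 28/15·R3.
R2 ← R2 + 4/5·R3.
R4 ← R4 − 11/3·R3.
R5 ← R5 − 179/15·R3.
R4 ← R4 / (-449/67).
R1 ← R1 − 132/67·R4.
R2 ← R2 − 20/67·R4.
R3 ← R3 + 42/67·R4.
R5 ← R5 − 729/67·R4.
R5 ← R5 / (6565/449).
R1 ← R1 − 1331/449·R5.
R2 ← R2 − 52/449·R5.
R3 ← R3 + 199/449·R5.
R4 ← R4 + 264/449·R5.
Reading off the reduced rows gives x_1 = 0, x_2 = 0, x_3 = -1/2, x_4 = -1, x_5 = 1/3.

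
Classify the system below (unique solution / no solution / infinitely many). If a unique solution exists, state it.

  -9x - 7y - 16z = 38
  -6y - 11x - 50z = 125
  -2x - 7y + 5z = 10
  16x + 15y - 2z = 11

Row-reduce the augmented matrix:
R1 ← R1 / (-9).
R2 ← R2 + 11·R1.
R3 ← R3 + 2·R1.
R4 ← R4 − 16·R1.
R2 ← R2 / (23/9).
R1 ← R1 − 7/9·R2.
R3 ← R3 + 49/9·R2.
R4 ← R4 − 23/9·R2.
R3 ← R3 / (-1295/23).
R1 ← R1 − 254/23·R3.
R2 ← R2 + 274/23·R3.
R4 reduces to 0 = 0, so the extra equation is consistent.
Reading off the reduced rows gives x = 5, y = -5, z = -3.

x = 5, y = -5, z = -3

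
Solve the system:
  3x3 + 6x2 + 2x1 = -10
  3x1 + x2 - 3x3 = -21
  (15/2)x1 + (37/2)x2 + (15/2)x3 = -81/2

infinitely many solutions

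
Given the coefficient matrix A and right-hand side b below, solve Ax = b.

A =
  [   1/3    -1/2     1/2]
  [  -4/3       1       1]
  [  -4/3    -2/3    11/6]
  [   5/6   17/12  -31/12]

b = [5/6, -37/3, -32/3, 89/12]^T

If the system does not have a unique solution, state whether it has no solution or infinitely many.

no solution

Row-reduce:
R1 ← R1 / (1/3).
R2 ← R2 + 4/3·R1.
R3 ← R3 + 4/3·R1.
R4 ← R4 − 5/6·R1.
R2 ← R2 / (-1).
R1 ← R1 + 3/2·R2.
R3 ← R3 + 8/3·R2.
R4 ← R4 − 8/3·R2.
R3 ← R3 / (-25/6).
R1 ← R1 + 3·R3.
R2 ← R2 + 3·R3.
R4 ← R4 − 25/6·R3.
Row 4 reduces to 0 = -2, a contradiction. The system is inconsistent.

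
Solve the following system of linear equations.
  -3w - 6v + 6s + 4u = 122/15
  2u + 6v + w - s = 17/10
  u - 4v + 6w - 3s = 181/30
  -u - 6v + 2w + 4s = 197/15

Row-reduce the augmented matrix:
R1 ← R1 / (4).
R2 ← R2 − 2·R1.
R3 ← R3 − 1·R1.
R4 ← R4 + 1·R1.
R2 ← R2 / (9).
R1 ← R1 + 3/2·R2.
R3 ← R3 + 5/2·R2.
R4 ← R4 + 15/2·R2.
R3 ← R3 / (67/9).
R1 ← R1 + 1/3·R3.
R2 ← R2 − 5/18·R3.
R4 ← R4 − 10/3·R3.
R4 ← R4 / (627/134).
R1 ← R1 − 39/67·R4.
R2 ← R2 + 63/268·R4.
R3 ← R3 + 101/134·R4.
Reading off the reduced rows gives u = 1/3, v = 1/5, w = 7/3, s = 5/2.

u = 1/3, v = 1/5, w = 7/3, s = 5/2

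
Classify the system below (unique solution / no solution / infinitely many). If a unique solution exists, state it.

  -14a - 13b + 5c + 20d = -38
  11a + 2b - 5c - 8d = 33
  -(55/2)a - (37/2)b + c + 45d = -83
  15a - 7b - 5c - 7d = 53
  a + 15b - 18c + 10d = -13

no solution

Row-reduce:
R1 ← R1 / (-14).
R2 ← R2 − 11·R1.
R3 ← R3 + 55/2·R1.
R4 ← R4 − 15·R1.
R5 ← R5 − 1·R1.
R2 ← R2 / (-115/14).
R1 ← R1 − 13/14·R2.
R3 ← R3 − 197/28·R2.
R4 ← R4 + 293/14·R2.
R5 ← R5 − 197/14·R2.
R3 ← R3 / (-224/23).
R1 ← R1 + 11/23·R3.
R2 ← R2 − 3/23·R3.
R4 ← R4 − 71/23·R3.
R5 ← R5 + 448/23·R3.
R4 ← R4 / (-1479/1120).
R1 ← R1 + 1301/1120·R4.
R2 ← R2 + 867/1120·R4.
R3 ← R3 + 1417/1120·R4.
Row 5 reduces to 0 = 1, a contradiction. The system is inconsistent.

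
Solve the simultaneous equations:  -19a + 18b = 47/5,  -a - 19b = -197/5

From equation 2: a = 197/5 − 19·b.
Substitute into equation 1 and solve: b = 2.
Then a = 7/5.

a = 7/5, b = 2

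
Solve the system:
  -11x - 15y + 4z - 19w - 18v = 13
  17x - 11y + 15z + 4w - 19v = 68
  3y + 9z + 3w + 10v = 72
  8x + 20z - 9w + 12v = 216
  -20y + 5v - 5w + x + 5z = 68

Row-reduce the augmented matrix:
R1 ← R1 / (-11).
R2 ← R2 − 17·R1.
R4 ← R4 − 8·R1.
R5 ← R5 − 1·R1.
R2 ← R2 / (-376/11).
R1 ← R1 − 15/11·R2.
R3 ← R3 − 3·R2.
R4 ← R4 + 120/11·R2.
R5 ← R5 + 235/11·R2.
R3 ← R3 / (4083/376).
R1 ← R1 − 181/376·R3.
R2 ← R2 + 233/376·R3.
R4 ← R4 − 759/47·R3.
R5 ← R5 + 63/8·R3.
R4 ← R4 / (-21605/1361).
R1 ← R1 − 927/1361·R4.
R2 ← R2 − 1070/1361·R4.
R3 ← R3 − 97/1361·R4.
R5 ← R5 − 13183/1361·R4.
R5 ← R5 / (864269/21605).
R1 ← R1 + 17767/64815·R5.
R2 ← R2 − 25381/12963·R5.
R3 ← R3 − 36643/64815·R5.
R4 ← R4 + 6928/21605·R5.
Reading off the reduced rows gives x = 3, y = 0, z = 6, w = -4, v = 3.

x = 3, y = 0, z = 6, w = -4, v = 3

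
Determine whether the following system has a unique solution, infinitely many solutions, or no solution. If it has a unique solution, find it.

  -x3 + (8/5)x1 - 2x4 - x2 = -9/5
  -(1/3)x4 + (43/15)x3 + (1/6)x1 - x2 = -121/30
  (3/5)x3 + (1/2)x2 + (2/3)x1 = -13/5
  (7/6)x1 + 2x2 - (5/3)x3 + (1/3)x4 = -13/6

Row-reduce:
R1 ← R1 / (8/5).
R2 ← R2 − 1/6·R1.
R3 ← R3 − 2/3·R1.
R4 ← R4 − 7/6·R1.
R2 ← R2 / (-43/48).
R1 ← R1 + 5/8·R2.
R3 ← R3 − 11/12·R2.
R4 ← R4 − 131/48·R2.
R3 ← R3 / (5233/1290).
R1 ← R1 + 116/43·R3.
R2 ← R2 + 713/215·R3.
R4 ← R4 − 5233/645·R3.
Row 4 reduces to 0 = -1, a contradiction. The system is inconsistent.

no solution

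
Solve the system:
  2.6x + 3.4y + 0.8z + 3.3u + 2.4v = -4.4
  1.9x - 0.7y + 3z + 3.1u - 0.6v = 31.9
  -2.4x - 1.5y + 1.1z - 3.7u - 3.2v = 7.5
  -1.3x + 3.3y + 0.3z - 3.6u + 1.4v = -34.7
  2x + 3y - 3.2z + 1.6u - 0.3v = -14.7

Row-reduce the augmented matrix:
R1 ← R1 / (13/5).
R2 ← R2 − 19/10·R1.
R3 ← R3 + 12/5·R1.
R4 ← R4 + 13/10·R1.
R5 ← R5 − 2·R1.
R2 ← R2 / (-207/65).
R1 ← R1 − 17/13·R2.
R3 ← R3 − 213/130·R2.
R4 ← R4 − 5·R2.
R5 ← R5 − 5/13·R2.
R3 ← R3 / (1063/345).
R1 ← R1 − 269/207·R3.
R2 ← R2 + 157/207·R3.
R4 ← R4 − 9299/2070·R3.
R5 ← R5 + 3647/1035·R3.
R4 ← R4 / (-110267/255120).
R1 ← R1 − 42817/25512·R4.
R2 ← R2 + 7397/25512·R4.
R3 ← R3 + 827/8504·R4.
R5 ← R5 + 30563/25512·R4.
R5 ← R5 / (-11884001/1102670).
R1 ← R1 − 998858/110267·R5.
R2 ← R2 + 133844/110267·R5.
R3 ← R3 + 130816/110267·R5.
R4 ← R4 + 537172/110267·R5.
Reading off the reduced rows gives x = -2, y = -3, z = 4, u = 6, v = -5.

x = -2, y = -3, z = 4, u = 6, v = -5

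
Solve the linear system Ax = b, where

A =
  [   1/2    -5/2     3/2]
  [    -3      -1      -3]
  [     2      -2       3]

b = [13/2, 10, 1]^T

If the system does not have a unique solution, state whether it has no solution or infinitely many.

Row-reduce:
R1 ← R1 / (1/2).
R2 ← R2 + 3·R1.
R3 ← R3 − 2·R1.
R2 ← R2 / (-16).
R1 ← R1 + 5·R2.
R3 ← R3 − 8·R2.
Row 3 reduces to 0 = -1/2, a contradiction. The system is inconsistent.

no solution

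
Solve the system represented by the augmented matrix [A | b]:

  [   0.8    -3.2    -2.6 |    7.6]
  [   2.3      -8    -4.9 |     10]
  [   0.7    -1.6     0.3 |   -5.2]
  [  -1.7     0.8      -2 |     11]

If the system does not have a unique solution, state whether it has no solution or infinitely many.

x_1 = 2, x_2 = 3, x_3 = -6

Row-reduce the augmented matrix:
R1 ← R1 / (4/5).
R2 ← R2 − 23/10·R1.
R3 ← R3 − 7/10·R1.
R4 ← R4 + 17/10·R1.
R2 ← R2 / (6/5).
R1 ← R1 + 4·R2.
R3 ← R3 − 6/5·R2.
R4 ← R4 + 6·R2.
Swap R3 and R4.
R3 ← R3 / (107/20).
R1 ← R1 − 16/3·R3.
R2 ← R2 − 103/48·R3.
R4 reduces to 0 = 0, so the extra equation is consistent.
Reading off the reduced rows gives x_1 = 2, x_2 = 3, x_3 = -6.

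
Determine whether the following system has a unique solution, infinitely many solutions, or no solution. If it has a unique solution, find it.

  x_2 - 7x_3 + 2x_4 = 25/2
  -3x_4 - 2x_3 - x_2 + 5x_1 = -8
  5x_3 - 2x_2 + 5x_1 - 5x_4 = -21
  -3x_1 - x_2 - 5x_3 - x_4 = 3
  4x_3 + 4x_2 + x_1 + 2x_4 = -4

no solution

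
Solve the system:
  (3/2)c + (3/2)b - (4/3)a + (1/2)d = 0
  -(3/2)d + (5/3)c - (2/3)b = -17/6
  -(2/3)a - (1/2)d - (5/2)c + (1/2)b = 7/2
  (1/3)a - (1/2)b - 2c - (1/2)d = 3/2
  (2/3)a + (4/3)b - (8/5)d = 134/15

no solution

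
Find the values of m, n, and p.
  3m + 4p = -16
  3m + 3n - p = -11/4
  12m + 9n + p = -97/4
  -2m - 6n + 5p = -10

m = -2, n = 1/4, p = -5/2

Row-reduce the augmented matrix:
R1 ← R1 / (3).
R2 ← R2 − 3·R1.
R3 ← R3 − 12·R1.
R4 ← R4 + 2·R1.
R2 ← R2 / (3).
R3 ← R3 − 9·R2.
R4 ← R4 + 6·R2.
Swap R3 and R4.
R3 ← R3 / (-7/3).
R1 ← R1 − 4/3·R3.
R2 ← R2 + 5/3·R3.
R4 reduces to 0 = 0, so the extra equation is consistent.
Reading off the reduced rows gives m = -2, n = 1/4, p = -5/2.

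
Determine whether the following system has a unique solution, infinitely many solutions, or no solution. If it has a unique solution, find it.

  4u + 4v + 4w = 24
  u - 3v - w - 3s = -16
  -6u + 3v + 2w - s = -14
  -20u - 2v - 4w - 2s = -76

infinitely many solutions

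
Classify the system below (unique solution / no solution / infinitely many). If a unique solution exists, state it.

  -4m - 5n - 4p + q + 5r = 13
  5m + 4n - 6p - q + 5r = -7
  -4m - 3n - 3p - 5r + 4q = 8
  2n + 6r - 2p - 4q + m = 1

infinitely many solutions

Row-reduce:
R1 ← R1 / (-4).
R2 ← R2 − 5·R1.
R3 ← R3 + 4·R1.
R4 ← R4 − 1·R1.
R2 ← R2 / (-9/4).
R1 ← R1 − 5/4·R2.
R3 ← R3 − 2·R2.
R4 ← R4 − 3/4·R2.
R3 ← R3 / (-79/9).
R1 ← R1 + 46/9·R3.
R2 ← R2 − 44/9·R3.
R4 ← R4 + 20/3·R3.
R4 ← R4 / (-483/79).
R1 ← R1 + 157/79·R4.
R2 ← R2 − 133/79·R4.
R3 ← R3 + 29/79·R4.
Rank is 4 with 5 unknowns, leaving r free.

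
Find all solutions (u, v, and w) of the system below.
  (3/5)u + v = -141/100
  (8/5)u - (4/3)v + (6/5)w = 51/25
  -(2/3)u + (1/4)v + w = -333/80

Row-reduce the augmented matrix:
R1 ← R1 / (3/5).
R2 ← R2 − 8/5·R1.
R3 ← R3 + 2/3·R1.
R2 ← R2 / (-4).
R1 ← R1 − 5/3·R2.
R3 ← R3 − 49/36·R2.
R3 ← R3 / (169/120).
R1 ← R1 − 1/2·R3.
R2 ← R2 + 3/10·R3.
Reading off the reduced rows gives u = 7/5, v = -9/4, w = -8/3.

u = 7/5, v = -9/4, w = -8/3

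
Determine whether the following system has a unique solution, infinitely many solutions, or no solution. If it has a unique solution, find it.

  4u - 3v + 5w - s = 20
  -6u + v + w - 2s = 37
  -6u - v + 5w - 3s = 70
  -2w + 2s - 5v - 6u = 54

u = -6, v = -6, w = 5, s = -1

Row-reduce the augmented matrix:
R1 ← R1 / (4).
R2 ← R2 + 6·R1.
R3 ← R3 + 6·R1.
R4 ← R4 + 6·R1.
R2 ← R2 / (-7/2).
R1 ← R1 + 3/4·R2.
R3 ← R3 + 11/2·R2.
R4 ← R4 + 19/2·R2.
R3 ← R3 / (-6/7).
R1 ← R1 + 4/7·R3.
R2 ← R2 + 17/7·R3.
R4 ← R4 + 123/7·R3.
R4 ← R4 / (-21/2).
R1 ← R1 + 1/6·R4.
R2 ← R2 + 11/6·R4.
R3 ← R3 + 7/6·R4.
Reading off the reduced rows gives u = -6, v = -6, w = 5, s = -1.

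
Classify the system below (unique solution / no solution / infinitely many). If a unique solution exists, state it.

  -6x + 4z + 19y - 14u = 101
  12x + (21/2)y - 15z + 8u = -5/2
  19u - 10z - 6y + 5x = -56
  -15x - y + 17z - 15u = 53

Row-reduce:
R1 ← R1 / (-6).
R2 ← R2 − 12·R1.
R3 ← R3 − 5·R1.
R4 ← R4 + 15·R1.
R2 ← R2 / (97/2).
R1 ← R1 + 19/6·R2.
R3 ← R3 − 59/6·R2.
R4 ← R4 + 97/2·R2.
R3 ← R3 / (-509/97).
R1 ← R1 + 109/97·R3.
R2 ← R2 + 14/97·R3.
Rank is 3 with 4 unknowns, leaving u free.

infinitely many solutions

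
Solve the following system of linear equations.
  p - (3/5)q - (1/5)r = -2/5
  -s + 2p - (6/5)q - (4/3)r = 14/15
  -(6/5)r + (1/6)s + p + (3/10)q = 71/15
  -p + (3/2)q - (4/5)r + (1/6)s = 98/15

Row-reduce:
R2 ← R2 − 2·R1.
R3 ← R3 − 1·R1.
R4 ← R4 + 1·R1.
Swap R2 and R3.
R2 ← R2 / (9/10).
R1 ← R1 + 3/5·R2.
R4 ← R4 − 9/10·R2.
R3 ← R3 / (-14/15).
R1 ← R1 + 13/15·R3.
R2 ← R2 + 10/9·R3.
Row 4 reduces to 0 = 1, a contradiction. The system is inconsistent.

no solution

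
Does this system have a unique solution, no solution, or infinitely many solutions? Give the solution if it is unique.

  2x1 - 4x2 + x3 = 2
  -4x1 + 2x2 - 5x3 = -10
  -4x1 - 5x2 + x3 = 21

x1 = -3, x2 = -1, x3 = 4

Row-reduce the augmented matrix:
R1 ← R1 / (2).
R2 ← R2 + 4·R1.
R3 ← R3 + 4·R1.
R2 ← R2 / (-6).
R1 ← R1 + 2·R2.
R3 ← R3 + 13·R2.
R3 ← R3 / (19/2).
R1 ← R1 − 3/2·R3.
R2 ← R2 − 1/2·R3.
Reading off the reduced rows gives x1 = -3, x2 = -1, x3 = 4.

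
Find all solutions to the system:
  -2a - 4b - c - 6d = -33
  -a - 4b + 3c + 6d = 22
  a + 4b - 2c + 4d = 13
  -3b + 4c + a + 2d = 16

a = -1, b = 3, c = 5, d = 3

Row-reduce the augmented matrix:
R1 ← R1 / (-2).
R2 ← R2 + 1·R1.
R3 ← R3 − 1·R1.
R4 ← R4 − 1·R1.
R2 ← R2 / (-2).
R1 ← R1 − 2·R2.
R3 ← R3 − 2·R2.
R4 ← R4 + 5·R2.
R1 ← R1 − 4·R3.
R2 ← R2 + 7/4·R3.
R4 ← R4 + 21/4·R3.
R4 ← R4 / (29).
R1 ← R1 + 28·R4.
R2 ← R2 − 13·R4.
R3 ← R3 − 10·R4.
Reading off the reduced rows gives a = -1, b = 3, c = 5, d = 3.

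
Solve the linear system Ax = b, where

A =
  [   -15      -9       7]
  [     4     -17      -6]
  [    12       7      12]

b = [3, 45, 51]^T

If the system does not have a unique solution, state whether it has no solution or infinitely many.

Row-reduce the augmented matrix:
R1 ← R1 / (-15).
R2 ← R2 − 4·R1.
R3 ← R3 − 12·R1.
R2 ← R2 / (-97/5).
R1 ← R1 − 3/5·R2.
R3 ← R3 + 1/5·R2.
R3 ← R3 / (5134/291).
R1 ← R1 + 173/291·R3.
R2 ← R2 − 62/291·R3.
Reading off the reduced rows gives x_1 = 3, x_2 = -3, x_3 = 3.

x_1 = 3, x_2 = -3, x_3 = 3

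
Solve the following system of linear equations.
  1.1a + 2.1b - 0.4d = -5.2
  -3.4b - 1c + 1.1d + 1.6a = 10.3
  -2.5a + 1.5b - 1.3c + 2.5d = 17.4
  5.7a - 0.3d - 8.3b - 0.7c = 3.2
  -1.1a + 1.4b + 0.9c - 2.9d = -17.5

a = -1, b = -1, c = -3, d = 5

Row-reduce the augmented matrix:
R1 ← R1 / (11/10).
R2 ← R2 − 8/5·R1.
R3 ← R3 + 5/2·R1.
R4 ← R4 − 57/10·R1.
R5 ← R5 + 11/10·R1.
R2 ← R2 / (-71/11).
R1 ← R1 − 21/11·R2.
R3 ← R3 − 69/11·R2.
R4 ← R4 + 211/11·R2.
R5 ← R5 − 7/2·R2.
R3 ← R3 / (-1613/710).
R1 ← R1 + 21/71·R3.
R2 ← R2 − 11/71·R3.
R4 ← R4 − 1613/710·R3.
R5 ← R5 − 127/355·R3.
Swap R4 and R5.
R4 ← R4 / (-60653/32260).
R1 ← R1 + 923/3226·R4.
R2 ← R2 + 131/3226·R4.
R3 ← R3 + 2290/1613·R4.
R5 reduces to 0 = 0, so the extra equation is consistent.
Reading off the reduced rows gives a = -1, b = -1, c = -3, d = 5.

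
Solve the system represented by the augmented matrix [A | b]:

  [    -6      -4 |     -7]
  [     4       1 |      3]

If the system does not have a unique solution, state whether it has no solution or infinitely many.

x_1 = 1/2, x_2 = 1

Row-reduce the augmented matrix:
R1 ← R1 / (-6).
R2 ← R2 − 4·R1.
R2 ← R2 / (-5/3).
R1 ← R1 − 2/3·R2.
Reading off the reduced rows gives x_1 = 1/2, x_2 = 1.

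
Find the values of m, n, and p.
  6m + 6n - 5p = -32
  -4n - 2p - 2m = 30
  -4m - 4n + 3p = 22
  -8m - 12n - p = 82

m = -1, n = -6, p = -2

Row-reduce the augmented matrix:
R1 ← R1 / (6).
R2 ← R2 + 2·R1.
R3 ← R3 + 4·R1.
R4 ← R4 + 8·R1.
R2 ← R2 / (-2).
R1 ← R1 − 1·R2.
R4 ← R4 + 4·R2.
R3 ← R3 / (-1/3).
R1 ← R1 + 8/3·R3.
R2 ← R2 − 11/6·R3.
R4 ← R4 + 1/3·R3.
R4 reduces to 0 = 0, so the extra equation is consistent.
Reading off the reduced rows gives m = -1, n = -6, p = -2.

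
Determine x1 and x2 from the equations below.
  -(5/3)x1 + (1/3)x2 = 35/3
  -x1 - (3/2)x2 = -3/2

x1 = -6, x2 = 5

Row-reduce the augmented matrix:
R1 ← R1 / (-5/3).
R2 ← R2 + 1·R1.
R2 ← R2 / (-17/10).
R1 ← R1 + 1/5·R2.
Reading off the reduced rows gives x1 = -6, x2 = 5.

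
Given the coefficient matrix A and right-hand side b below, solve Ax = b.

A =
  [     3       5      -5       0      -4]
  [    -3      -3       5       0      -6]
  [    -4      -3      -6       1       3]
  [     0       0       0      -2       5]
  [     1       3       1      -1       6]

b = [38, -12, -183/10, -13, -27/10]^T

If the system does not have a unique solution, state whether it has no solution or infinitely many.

Row-reduce the augmented matrix:
R1 ← R1 / (3).
R2 ← R2 + 3·R1.
R3 ← R3 + 4·R1.
R5 ← R5 − 1·R1.
R2 ← R2 / (2).
R1 ← R1 − 5/3·R2.
R3 ← R3 − 11/3·R2.
R5 ← R5 − 4/3·R2.
R3 ← R3 / (-38/3).
R1 ← R1 + 5/3·R3.
R5 ← R5 − 8/3·R3.
R4 ← R4 / (-2).
R1 ← R1 + 5/38·R4.
R3 ← R3 + 3/38·R4.
R5 ← R5 + 15/19·R4.
R5 ← R5 / (585/38).
R1 ← R1 − 347/76·R5.
R2 ← R2 + 5·R5.
R3 ← R3 + 111/76·R5.
R4 ← R4 + 5/2·R5.
Reading off the reduced rows gives x_1 = 3, x_2 = 3, x_3 = -6/5, x_4 = 3/2, x_5 = -2.

x_1 = 3, x_2 = 3, x_3 = -6/5, x_4 = 3/2, x_5 = -2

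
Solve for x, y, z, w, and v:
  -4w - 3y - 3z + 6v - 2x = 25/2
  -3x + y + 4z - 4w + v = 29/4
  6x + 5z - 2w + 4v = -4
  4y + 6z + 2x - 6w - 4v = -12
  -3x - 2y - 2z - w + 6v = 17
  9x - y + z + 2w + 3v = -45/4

x = -2, y = 1, z = 0, w = 1/2, v = 9/4

Row-reduce the augmented matrix:
R1 ← R1 / (-2).
R2 ← R2 + 3·R1.
R3 ← R3 − 6·R1.
R4 ← R4 − 2·R1.
R5 ← R5 + 3·R1.
R6 ← R6 − 9·R1.
R2 ← R2 / (11/2).
R1 ← R1 − 3/2·R2.
R3 ← R3 + 9·R2.
R4 ← R4 − 1·R2.
R5 ← R5 − 5/2·R2.
R6 ← R6 + 29/2·R2.
R3 ← R3 / (109/11).
R1 ← R1 + 9/11·R3.
R2 ← R2 − 17/11·R3.
R4 ← R4 − 16/11·R3.
R5 ← R5 + 15/11·R3.
R6 ← R6 − 109/11·R3.
R4 ← R4 / (-958/109).
R1 ← R1 − 62/109·R4.
R2 ← R2 − 222/109·R4.
R3 ← R3 + 118/109·R4.
R5 ← R5 − 285/109·R4.
R5 ← R5 / (1198/479).
R1 ← R1 − 27/479·R5.
R2 ← R2 + 1124/479·R5.
R3 ← R3 − 304/479·R5.
R4 ← R4 + 117/479·R5.
R6 reduces to 0 = 0, so the extra equation is consistent.
Reading off the reduced rows gives x = -2, y = 1, z = 0, w = 1/2, v = 9/4.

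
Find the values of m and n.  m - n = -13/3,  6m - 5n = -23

m = -4/3, n = 3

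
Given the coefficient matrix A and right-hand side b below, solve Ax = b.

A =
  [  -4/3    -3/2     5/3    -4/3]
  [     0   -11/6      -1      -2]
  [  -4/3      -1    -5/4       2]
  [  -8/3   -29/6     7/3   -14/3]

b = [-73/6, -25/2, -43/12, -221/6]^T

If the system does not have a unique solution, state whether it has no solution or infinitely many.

infinitely many solutions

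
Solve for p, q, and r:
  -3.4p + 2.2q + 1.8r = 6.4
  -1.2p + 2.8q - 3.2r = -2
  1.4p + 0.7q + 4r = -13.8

p = -5, q = -4, r = -1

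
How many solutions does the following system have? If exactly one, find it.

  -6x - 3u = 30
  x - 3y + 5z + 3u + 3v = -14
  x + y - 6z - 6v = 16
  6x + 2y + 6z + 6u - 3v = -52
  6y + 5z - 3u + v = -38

x = -6, y = -2, z = -4, u = 2, v = 0

Row-reduce the augmented matrix:
R1 ← R1 / (-6).
R2 ← R2 − 1·R1.
R3 ← R3 − 1·R1.
R4 ← R4 − 6·R1.
R2 ← R2 / (-3).
R3 ← R3 − 1·R2.
R4 ← R4 − 2·R2.
R5 ← R5 − 6·R2.
R3 ← R3 / (-13/3).
R2 ← R2 + 5/3·R3.
R4 ← R4 − 28/3·R3.
R5 ← R5 − 15·R3.
R4 ← R4 / (70/13).
R1 ← R1 − 1/2·R4.
R2 ← R2 + 25/26·R4.
R3 ← R3 + 1/13·R4.
R5 ← R5 − 41/13·R4.
R5 ← R5 / (-239/70).
R1 ← R1 − 153/140·R5.
R2 ← R2 + 33/28·R5.
R3 ← R3 − 69/70·R5.
R4 ← R4 + 153/70·R5.
Reading off the reduced rows gives x = -6, y = -2, z = -4, u = 2, v = 0.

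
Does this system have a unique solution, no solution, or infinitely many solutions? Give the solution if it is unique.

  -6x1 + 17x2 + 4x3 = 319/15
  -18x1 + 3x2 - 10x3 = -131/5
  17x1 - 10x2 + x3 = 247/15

x1 = 12/5, x2 = 7/3, x3 = -1

Row-reduce the augmented matrix:
R1 ← R1 / (-6).
R2 ← R2 + 18·R1.
R3 ← R3 − 17·R1.
R2 ← R2 / (-48).
R1 ← R1 + 17/6·R2.
R3 ← R3 − 229/6·R2.
R3 ← R3 / (-743/144).
R1 ← R1 − 91/144·R3.
R2 ← R2 − 11/24·R3.
Reading off the reduced rows gives x1 = 12/5, x2 = 7/3, x3 = -1.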